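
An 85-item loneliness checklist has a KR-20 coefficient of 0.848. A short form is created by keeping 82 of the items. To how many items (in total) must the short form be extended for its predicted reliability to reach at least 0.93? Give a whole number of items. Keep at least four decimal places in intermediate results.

Short-form reliability: n = 82/85 = 0.9647; r_82 = n·r/(1+(n−1)r) ≈ 0.8433
Length factor from the short form to reach 0.93: n' = 0.93(1 − 0.8433) / [0.8433(1 − 0.93)] ≈ 2.4687
Items = 2.4687 × 82 ≈ 202.43 → 203

203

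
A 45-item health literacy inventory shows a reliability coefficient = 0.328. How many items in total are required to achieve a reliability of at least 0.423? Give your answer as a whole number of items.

68

Rearranging the Spearman-Brown formula for n,
n = r_target (1 − r_old) / [ r_old (1 − r_target) ]
n = 0.423 × (1 − 0.328) / [ 0.328 × (1 − 0.423) ]
  = 0.284256 / 0.189256 = 1.5020
1.5020 × 45 = 67.59 → 68 items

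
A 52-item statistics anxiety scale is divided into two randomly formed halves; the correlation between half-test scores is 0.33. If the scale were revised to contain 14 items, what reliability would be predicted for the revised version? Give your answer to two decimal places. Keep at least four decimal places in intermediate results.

Spearman-Brown correction (n = 2): r_full = 2·0.33/(1 + 0.33) = 0.4962
Length factor from 52 to 14 items: n = 14/52 = 0.2692
r_new = n·r_full / (1 + (n − 1)·r_full) = 0.1336 / 0.6374 ≈ 0.2096

0.21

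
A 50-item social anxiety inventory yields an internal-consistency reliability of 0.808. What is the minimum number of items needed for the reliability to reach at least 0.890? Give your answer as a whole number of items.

Spearman-Brown solved for the length factor n:
n = r_target (1 − r_old) / [ r_old (1 − r_target) ]
n = 0.890 × (1 − 0.808) / [ 0.808 × (1 − 0.890) ]
n = 0.170880 / 0.088880 ≈ 1.9226
Items needed = n × 50 = 1.9226 × 50 ≈ 96.13 → round up to 97

97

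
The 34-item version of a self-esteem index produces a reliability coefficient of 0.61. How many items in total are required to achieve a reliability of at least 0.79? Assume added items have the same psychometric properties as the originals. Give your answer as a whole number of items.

Rearranging the Spearman-Brown formula for n,
n = r*(1 − r) / [ r (1 − r*) ]
n = [0.79 × 0.39] / [0.61 × 0.21]
  = 0.3081 / 0.1281 = 2.4052
Items needed = n × 34 = 2.4052 × 34 ≈ 81.78 → round up to 82

82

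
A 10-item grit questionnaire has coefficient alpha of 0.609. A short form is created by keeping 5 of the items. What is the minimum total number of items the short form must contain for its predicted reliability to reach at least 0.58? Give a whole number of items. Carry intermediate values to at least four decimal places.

Short-form reliability: n = 5/10 = 0.5000; r_5 = n·r/(1+(n−1)r) ≈ 0.4378
Then solve for n' with r_old = 0.4378, r_target = 0.58: n' = 0.58(1 − 0.4378)/[0.4378(1 − 0.58)] = 1.7733
Items = 1.7733 × 5 ≈ 8.87 → 9

9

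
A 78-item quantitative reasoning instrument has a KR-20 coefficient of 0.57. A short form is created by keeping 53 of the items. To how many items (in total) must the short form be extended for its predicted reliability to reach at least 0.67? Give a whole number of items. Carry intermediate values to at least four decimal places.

120

Short-form reliability: n = 53/78 = 0.6795; r_53 = n·r/(1+(n−1)r) ≈ 0.4739
Length factor from the short form to reach 0.67: n' = 0.67(1 − 0.4739) / [0.4739(1 − 0.67)] ≈ 2.2539
Items = 2.2539 × 53 ≈ 119.46 → 120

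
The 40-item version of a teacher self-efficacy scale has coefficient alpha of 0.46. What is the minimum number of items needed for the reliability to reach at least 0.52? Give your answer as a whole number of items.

n = 0.52(1 − 0.46) / [0.46(1 − 0.52)]
n = 0.2808 / 0.2208 ≈ 1.2717
So the test needs 1.2717 × 40 ≈ 50.87 items; rounding up, 51.

51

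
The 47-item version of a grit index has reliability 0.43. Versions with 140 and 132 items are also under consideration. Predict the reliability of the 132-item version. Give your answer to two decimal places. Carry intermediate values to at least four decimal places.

The 140-item form is not needed; work directly from the 47-item form with n = 132/47 = 2.8085.
r_{132} = n·r / (1 + (n − 1)·r) = 1.2077 / 1.7777 ≈ 0.6794

0.68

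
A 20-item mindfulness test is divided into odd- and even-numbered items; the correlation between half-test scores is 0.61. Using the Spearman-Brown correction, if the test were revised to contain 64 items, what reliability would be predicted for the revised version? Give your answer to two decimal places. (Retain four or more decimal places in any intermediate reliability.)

0.91

Spearman-Brown correction (n = 2): r_full = 2·0.61/(1 + 0.61) = 0.7578
Length factor from 20 to 64 items: n = 64/20 = 3.2000
r_new = n·r_full / (1 + (n − 1)·r_full) = 2.4250 / 2.6672 ≈ 0.9092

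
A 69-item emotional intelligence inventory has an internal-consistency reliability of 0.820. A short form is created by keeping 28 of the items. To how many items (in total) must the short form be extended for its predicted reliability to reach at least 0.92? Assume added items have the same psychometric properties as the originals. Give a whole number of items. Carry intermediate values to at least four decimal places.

Short-form reliability: n = 28/69 = 0.4058; r_28 = n·r/(1+(n−1)r) ≈ 0.6490
Length factor from the short form to reach 0.92: n' = 0.92(1 − 0.6490) / [0.6490(1 − 0.92)] ≈ 6.2196
Total items = 6.2196 × 28 = 174.15, rounded up to 175.

175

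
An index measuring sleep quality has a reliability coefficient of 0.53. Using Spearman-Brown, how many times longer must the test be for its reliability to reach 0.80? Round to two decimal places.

Invert Spearman-Brown to solve for n:
n = r_target (1 − r_old) / [ r_old (1 − r_target) ]
n = 0.80(1 − 0.53) / [0.53(1 − 0.80)]
n = 0.3760 / 0.1060 ≈ 3.5472

3.55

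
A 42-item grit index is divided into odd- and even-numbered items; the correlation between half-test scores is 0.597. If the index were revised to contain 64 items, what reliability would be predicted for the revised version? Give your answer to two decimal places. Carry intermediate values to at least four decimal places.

First correct the split-half correlation to full-test reliability: r_full = 2 × 0.597 / (1 + 0.597) ≈ 0.7477
Length factor from 42 to 64 items: n = 64/42 = 1.5238
r_new = n·r_full / (1 + (n − 1)·r_full) = 1.1393 / 1.3916 ≈ 0.8187

0.82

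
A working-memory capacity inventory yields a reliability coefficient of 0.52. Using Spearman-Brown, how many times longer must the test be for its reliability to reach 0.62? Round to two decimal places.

1.51

Spearman-Brown solved for the length factor n:
n = r*(1 − r) / [ r (1 − r*) ]
n = [0.62 × 0.48] / [0.52 × 0.38]
  = 0.2976 / 0.1976 = 1.5061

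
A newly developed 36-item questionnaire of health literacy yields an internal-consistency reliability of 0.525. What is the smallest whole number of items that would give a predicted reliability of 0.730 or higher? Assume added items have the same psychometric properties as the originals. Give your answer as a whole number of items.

89

Invert Spearman-Brown to solve for n:
n = r*(1 − r) / [ r (1 − r*) ]
n = 0.730(1 − 0.525) / [0.525(1 − 0.730)]
n = 0.346750 / 0.141750 ≈ 2.4462
Items needed = n × 36 = 2.4462 × 36 ≈ 88.06 → round up to 89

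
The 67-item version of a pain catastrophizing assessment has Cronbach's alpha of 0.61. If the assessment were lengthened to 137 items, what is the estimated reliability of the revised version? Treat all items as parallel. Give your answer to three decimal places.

n = 137/67 = 2.0448
r_new = (2.0448 × 0.61) / (1 + (2.0448 − 1) × 0.61)
r_new = 1.2473 / 1.6373 ≈ 0.7618

0.762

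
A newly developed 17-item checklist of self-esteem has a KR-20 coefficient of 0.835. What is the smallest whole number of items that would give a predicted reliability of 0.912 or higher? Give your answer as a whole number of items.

Rearranging the Spearman-Brown formula for n,
n = r*(1 − r) / [ r (1 − r*) ]
n = 0.912 × (1 − 0.835) / [ 0.835 × (1 − 0.912) ]
  = 0.150480 / 0.073480 = 2.0479
Items needed = n × 17 = 2.0479 × 17 ≈ 34.81 → round up to 35

35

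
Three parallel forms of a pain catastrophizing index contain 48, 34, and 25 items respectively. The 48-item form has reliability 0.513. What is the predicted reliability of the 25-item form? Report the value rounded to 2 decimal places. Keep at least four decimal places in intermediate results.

0.35

Only the ratio of lengths matters: n = 25/48 = 0.5208
r_{25} = n·r / (1 + (n − 1)·r) = 0.2672 / 0.7542 ≈ 0.3543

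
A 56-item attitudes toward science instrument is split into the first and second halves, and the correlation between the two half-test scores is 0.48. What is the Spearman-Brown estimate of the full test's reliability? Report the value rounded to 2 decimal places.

0.65

The full test is twice the length of either half (n = 2).
r_full = 2r_hh / (1 + r_hh) = 2 × 0.48 / (1 + 0.48)
r_full = 0.9600 / 1.4800 ≈ 0.6486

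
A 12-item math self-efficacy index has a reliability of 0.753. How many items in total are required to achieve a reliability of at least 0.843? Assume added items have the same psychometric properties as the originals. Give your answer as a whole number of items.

Invert Spearman-Brown to solve for n:
n = r*(1 − r) / [ r (1 − r*) ]
n = [0.843 × 0.247] / [0.753 × 0.157]
n = 0.208221 / 0.118221 ≈ 1.7613
So the test needs 1.7613 × 12 ≈ 21.14 items; rounding up, 22.

22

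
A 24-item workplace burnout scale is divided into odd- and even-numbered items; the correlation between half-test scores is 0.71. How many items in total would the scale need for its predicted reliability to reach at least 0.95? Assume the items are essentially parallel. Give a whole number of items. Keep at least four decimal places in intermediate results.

Corrected full-test reliability: r_full = 2 × 0.71 / (1 + 0.71) ≈ 0.8304
Solve Spearman-Brown for n: n = 0.95(1 − 0.8304) / [0.8304(1 − 0.95)] = 3.8805
Items = 3.8805 × 24 ≈ 93.13 → 94

94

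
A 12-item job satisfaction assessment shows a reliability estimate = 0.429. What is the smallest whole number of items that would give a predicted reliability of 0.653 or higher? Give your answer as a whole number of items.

n = 0.653 × (1 − 0.429) / [ 0.429 × (1 − 0.653) ]
  = 0.372863 / 0.148863 = 2.5047
Items needed = n × 12 = 2.5047 × 12 ≈ 30.06 → round up to 31

31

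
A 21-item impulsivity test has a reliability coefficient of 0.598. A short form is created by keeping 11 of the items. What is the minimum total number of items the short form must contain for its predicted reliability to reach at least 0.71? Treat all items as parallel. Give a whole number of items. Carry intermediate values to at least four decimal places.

35

First, r for the 11-item form: n = 11/21 = 0.5238, so r_11 = 0.5238·0.598/(1 + (0.5238 − 1)·0.598) = 0.4379
Then solve for n' with r_old = 0.4379, r_target = 0.71: n' = 0.71(1 − 0.4379)/[0.4379(1 − 0.71)] = 3.1427
Total items = 3.1427 × 11 = 34.57, rounded up to 35.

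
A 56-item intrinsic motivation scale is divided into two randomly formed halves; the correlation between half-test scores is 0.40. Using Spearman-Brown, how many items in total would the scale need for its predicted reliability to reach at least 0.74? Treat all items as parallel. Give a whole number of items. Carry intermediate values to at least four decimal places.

120

Corrected full-test reliability: r_full = 2 × 0.40 / (1 + 0.40) ≈ 0.5714
Solve Spearman-Brown for n: n = 0.74(1 − 0.5714) / [0.5714(1 − 0.74)] = 2.1349
Required items = 2.1349 × 56 = 119.55, so 120 items.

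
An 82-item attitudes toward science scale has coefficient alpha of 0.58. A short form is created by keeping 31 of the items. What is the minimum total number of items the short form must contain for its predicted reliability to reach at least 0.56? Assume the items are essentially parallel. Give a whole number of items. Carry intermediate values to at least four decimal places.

76

Short-form reliability: n = 31/82 = 0.3780; r_31 = n·r/(1+(n−1)r) ≈ 0.3430
Length factor from the short form to reach 0.56: n' = 0.56(1 − 0.3430) / [0.3430(1 − 0.56)] ≈ 2.4378
Total items = 2.4378 × 31 = 75.57, rounded up to 76.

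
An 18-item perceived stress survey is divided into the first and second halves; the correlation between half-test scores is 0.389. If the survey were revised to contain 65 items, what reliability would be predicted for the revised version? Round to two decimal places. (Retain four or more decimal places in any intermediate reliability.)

0.82

Spearman-Brown correction (n = 2): r_full = 2·0.389/(1 + 0.389) = 0.5601
Length factor from 18 to 65 items: n = 65/18 = 3.6111
r_new = n·r_full / (1 + (n − 1)·r_full) = 2.0226 / 2.4625 ≈ 0.8214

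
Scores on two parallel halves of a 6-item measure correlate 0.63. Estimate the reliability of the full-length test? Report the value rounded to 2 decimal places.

Each half is half the length of the full test, so the full test is n = 2 times a half.
r_full = 2(0.63) / (1 + 0.63)
r_full = 1.2600 / 1.6300 ≈ 0.7730

0.77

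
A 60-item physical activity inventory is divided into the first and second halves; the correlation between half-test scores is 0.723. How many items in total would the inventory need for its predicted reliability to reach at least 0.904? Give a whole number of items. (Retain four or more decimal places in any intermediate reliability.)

r_full = 2(0.723)/(1 + 0.723) = 0.8392
Solve Spearman-Brown for n: n = 0.904(1 − 0.8392) / [0.8392(1 − 0.904)] = 1.8043
Required items = 1.8043 × 60 = 108.26, so 109 items.

109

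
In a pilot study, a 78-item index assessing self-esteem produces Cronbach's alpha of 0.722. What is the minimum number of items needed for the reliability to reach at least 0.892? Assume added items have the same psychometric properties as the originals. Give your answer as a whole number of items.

249

Invert Spearman-Brown to solve for n:
n = r*(1 − r) / [ r (1 − r*) ]
n = [0.892 × 0.278] / [0.722 × 0.108]
  = 0.247976 / 0.077976 = 3.1802
So the test needs 3.1802 × 78 ≈ 248.06 items; rounding up, 249.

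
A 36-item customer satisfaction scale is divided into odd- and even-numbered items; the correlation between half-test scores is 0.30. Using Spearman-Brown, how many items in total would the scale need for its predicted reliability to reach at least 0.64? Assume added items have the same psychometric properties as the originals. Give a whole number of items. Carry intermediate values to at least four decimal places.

Corrected full-test reliability: r_full = 2 × 0.30 / (1 + 0.30) ≈ 0.4615
n = r_tgt(1 − r_full) / [r_full(1 − r_tgt)] = 0.64 × 0.5385 / (0.4615 × 0.36) ≈ 2.0744
Items = 2.0744 × 36 ≈ 74.68 → 75

75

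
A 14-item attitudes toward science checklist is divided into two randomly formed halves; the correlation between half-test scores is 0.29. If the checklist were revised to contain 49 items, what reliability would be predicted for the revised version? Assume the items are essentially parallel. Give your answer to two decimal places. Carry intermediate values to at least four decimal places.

0.74

First correct the split-half correlation to full-test reliability: r_full = 2 × 0.29 / (1 + 0.29) ≈ 0.4496
Then adjust to 49 items: n = 49/14 = 3.5000
r_new = n·r_full / (1 + (n − 1)·r_full) = 1.5736 / 2.1240 ≈ 0.7409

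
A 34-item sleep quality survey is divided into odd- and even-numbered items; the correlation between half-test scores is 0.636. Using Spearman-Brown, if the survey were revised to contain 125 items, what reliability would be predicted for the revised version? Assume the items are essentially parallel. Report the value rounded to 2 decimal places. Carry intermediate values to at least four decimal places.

0.93

First correct the split-half correlation to full-test reliability: r_full = 2 × 0.636 / (1 + 0.636) ≈ 0.7775
Then adjust to 125 items: n = 125/34 = 3.6765
r_new = n·r_full / (1 + (n − 1)·r_full) = 2.8585 / 3.0810 ≈ 0.9278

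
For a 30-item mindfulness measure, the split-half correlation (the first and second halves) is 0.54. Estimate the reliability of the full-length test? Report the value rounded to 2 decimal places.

0.70

Each half is half the length of the full test, so the full test is n = 2 times a half.
r_full = 2r_hh / (1 + r_hh) = 2 × 0.54 / (1 + 0.54)
       = 1.0800 / 1.5400 = 0.7013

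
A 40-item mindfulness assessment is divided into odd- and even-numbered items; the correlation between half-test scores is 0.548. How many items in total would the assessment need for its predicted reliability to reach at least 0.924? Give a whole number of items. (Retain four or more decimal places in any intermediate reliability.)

Corrected full-test reliability: r_full = 2 × 0.548 / (1 + 0.548) ≈ 0.7080
Solve Spearman-Brown for n: n = 0.924(1 − 0.7080) / [0.7080(1 − 0.924)] = 5.0143
Required items = 5.0143 × 40 = 200.57, so 201 items.

201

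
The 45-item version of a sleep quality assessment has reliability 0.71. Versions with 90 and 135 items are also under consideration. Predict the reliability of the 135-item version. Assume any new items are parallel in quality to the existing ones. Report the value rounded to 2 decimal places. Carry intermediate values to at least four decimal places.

Only the ratio of lengths matters: n = 135/45 = 3.0000
r_{135} = n·r / (1 + (n − 1)·r) = 2.1300 / 2.4200 ≈ 0.8802

0.88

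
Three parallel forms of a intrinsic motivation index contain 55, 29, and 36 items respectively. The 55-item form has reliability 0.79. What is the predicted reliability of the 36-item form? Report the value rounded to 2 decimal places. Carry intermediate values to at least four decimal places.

Only the ratio of lengths matters: n = 36/55 = 0.6545
r_{36} = n·r / (1 + (n − 1)·r) = 0.5171 / 0.7271 ≈ 0.7112

0.71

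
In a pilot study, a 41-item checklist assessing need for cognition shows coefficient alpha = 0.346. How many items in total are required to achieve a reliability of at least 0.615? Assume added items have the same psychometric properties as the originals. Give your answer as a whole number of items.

n = 0.615 × (1 − 0.346) / [ 0.346 × (1 − 0.615) ]
n = 0.402210 / 0.133210 ≈ 3.0194
Items needed = n × 41 = 3.0194 × 41 ≈ 123.80 → round up to 124

124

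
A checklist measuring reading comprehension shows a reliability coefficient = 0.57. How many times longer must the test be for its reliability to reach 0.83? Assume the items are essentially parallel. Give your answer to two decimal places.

n = [0.83 × 0.43] / [0.57 × 0.17]
  = 0.3569 / 0.0969 = 3.6832

3.68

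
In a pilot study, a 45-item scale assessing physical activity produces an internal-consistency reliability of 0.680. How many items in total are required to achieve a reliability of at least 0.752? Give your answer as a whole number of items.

n = 0.752 × (1 − 0.680) / [ 0.680 × (1 − 0.752) ]
  = 0.240640 / 0.168640 = 1.4269
Items needed = n × 45 = 1.4269 × 45 ≈ 64.21 → round up to 65

65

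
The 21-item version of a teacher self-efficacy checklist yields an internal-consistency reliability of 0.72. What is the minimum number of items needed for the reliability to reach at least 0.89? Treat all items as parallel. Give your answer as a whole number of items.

Invert Spearman-Brown to solve for n:
n = r*(1 − r) / [ r (1 − r*) ]
n = [0.89 × 0.28] / [0.72 × 0.11]
  = 0.2492 / 0.0792 = 3.1465
So the test needs 3.1465 × 21 ≈ 66.08 items; rounding up, 67.

67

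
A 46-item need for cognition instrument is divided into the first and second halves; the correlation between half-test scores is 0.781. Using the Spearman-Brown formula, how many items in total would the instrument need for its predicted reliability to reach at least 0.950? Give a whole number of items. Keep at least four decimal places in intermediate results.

123

Corrected full-test reliability: r_full = 2 × 0.781 / (1 + 0.781) ≈ 0.8770
n = r_tgt(1 − r_full) / [r_full(1 − r_tgt)] = 0.950 × 0.1230 / (0.8770 × 0.050) ≈ 2.6648
Items = 2.6648 × 46 ≈ 122.58 → 123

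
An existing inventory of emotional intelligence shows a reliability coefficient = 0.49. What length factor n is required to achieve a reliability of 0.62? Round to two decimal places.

1.70

Spearman-Brown solved for the length factor n:
n = r_target (1 − r_old) / [ r_old (1 − r_target) ]
n = 0.62 × (1 − 0.49) / [ 0.49 × (1 − 0.62) ]
  = 0.3162 / 0.1862 = 1.6982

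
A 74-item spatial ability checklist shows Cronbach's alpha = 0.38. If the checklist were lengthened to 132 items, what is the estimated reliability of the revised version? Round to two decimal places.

Length ratio n = 132/74 = 1.7838
r_new = 1.7838·0.38 / [1 + (1.7838 − 1)·0.38]
r_new = 0.6778 / 1.2978 ≈ 0.5223

0.52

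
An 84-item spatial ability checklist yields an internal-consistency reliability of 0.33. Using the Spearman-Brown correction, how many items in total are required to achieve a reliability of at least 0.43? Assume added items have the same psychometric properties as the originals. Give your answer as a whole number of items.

129

n = [0.43 × 0.67] / [0.33 × 0.57]
  = 0.2881 / 0.1881 = 1.5316
Items needed = n × 84 = 1.5316 × 84 ≈ 128.65 → round up to 129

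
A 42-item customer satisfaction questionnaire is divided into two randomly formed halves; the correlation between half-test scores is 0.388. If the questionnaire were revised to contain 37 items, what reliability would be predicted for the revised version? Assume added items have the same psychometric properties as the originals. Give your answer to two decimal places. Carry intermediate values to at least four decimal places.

0.53

Full-test reliability from the split-half r: r_full = 2(0.388)/(1 + 0.388) = 0.5591
Length factor from 42 to 37 items: n = 37/42 = 0.8810
r_new = n·r_full / (1 + (n − 1)·r_full) = 0.4926 / 0.9335 ≈ 0.5277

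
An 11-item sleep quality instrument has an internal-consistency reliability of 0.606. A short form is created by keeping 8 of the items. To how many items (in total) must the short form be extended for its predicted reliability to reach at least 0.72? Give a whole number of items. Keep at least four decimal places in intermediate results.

19

First, r for the 8-item form: n = 8/11 = 0.7273, so r_8 = 0.7273·0.606/(1 + (0.7273 − 1)·0.606) = 0.5280
Then solve for n' with r_old = 0.5280, r_target = 0.72: n' = 0.72(1 − 0.5280)/[0.5280(1 − 0.72)] = 2.2987
Total items = 2.2987 × 8 = 18.39, rounded up to 19.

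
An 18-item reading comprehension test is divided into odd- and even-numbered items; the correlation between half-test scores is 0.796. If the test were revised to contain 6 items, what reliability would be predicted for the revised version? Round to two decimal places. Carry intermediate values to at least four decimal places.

0.72

Full-test reliability from the split-half r: r_full = 2(0.796)/(1 + 0.796) = 0.8864
Then adjust to 6 items: n = 6/18 = 0.3333
r_new = n·r_full / (1 + (n − 1)·r_full) = 0.2954 / 0.4090 ≈ 0.7222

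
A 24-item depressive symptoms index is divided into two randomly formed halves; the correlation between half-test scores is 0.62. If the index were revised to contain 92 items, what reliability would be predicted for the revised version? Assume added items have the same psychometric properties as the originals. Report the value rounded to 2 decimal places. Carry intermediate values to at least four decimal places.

0.93

Full-test reliability from the split-half r: r_full = 2(0.62)/(1 + 0.62) = 0.7654
Then adjust to 92 items: n = 92/24 = 3.8333
r_new = n·r_full / (1 + (n − 1)·r_full) = 2.9340 / 3.1686 ≈ 0.9260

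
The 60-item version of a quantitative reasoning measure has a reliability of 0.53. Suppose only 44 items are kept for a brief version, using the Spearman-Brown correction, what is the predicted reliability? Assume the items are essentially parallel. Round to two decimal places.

0.45

Length ratio n = 44/60 = 0.7333
By Spearman-Brown, r_new = n r / (1 + (n − 1) r).
r_new = (0.7333 × 0.53) / (1 + (0.7333 − 1) × 0.53)
     = 0.3886 / 0.8586 = 0.4526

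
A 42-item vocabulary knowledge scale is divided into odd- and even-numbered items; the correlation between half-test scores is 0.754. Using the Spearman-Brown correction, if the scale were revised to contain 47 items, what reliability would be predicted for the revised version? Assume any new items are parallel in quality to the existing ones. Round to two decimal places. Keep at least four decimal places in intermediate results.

First correct the split-half correlation to full-test reliability: r_full = 2 × 0.754 / (1 + 0.754) ≈ 0.8597
Then adjust to 47 items: n = 47/42 = 1.1190
r_new = n·r_full / (1 + (n − 1)·r_full) = 0.9620 / 1.1023 ≈ 0.8727

0.87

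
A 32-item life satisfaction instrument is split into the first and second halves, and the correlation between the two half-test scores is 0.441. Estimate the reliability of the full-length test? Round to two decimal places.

The full test is twice the length of either half (n = 2).
r_full = 2(0.441) / (1 + 0.441)
       = 0.8820 / 1.4410 = 0.6121

0.61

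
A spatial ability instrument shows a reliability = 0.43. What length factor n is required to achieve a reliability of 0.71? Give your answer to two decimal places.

n = 0.71(1 − 0.43) / [0.43(1 − 0.71)]
  = 0.4047 / 0.1247 = 3.2454

3.25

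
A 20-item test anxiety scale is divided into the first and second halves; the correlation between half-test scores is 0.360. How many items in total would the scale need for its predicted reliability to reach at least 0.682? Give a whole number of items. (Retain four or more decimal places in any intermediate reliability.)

r_full = 2(0.360)/(1 + 0.360) = 0.5294
n = r_tgt(1 − r_full) / [r_full(1 − r_tgt)] = 0.682 × 0.4706 / (0.5294 × 0.318) ≈ 1.9064
Items = 1.9064 × 20 ≈ 38.13 → 39

39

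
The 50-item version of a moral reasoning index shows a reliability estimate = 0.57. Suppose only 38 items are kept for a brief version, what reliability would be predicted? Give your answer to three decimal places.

n = 38/50 = 0.76
r_new = 0.76·0.57 / [1 + (0.76 − 1)·0.57]
     = 0.4332 / 0.8632 = 0.5019

0.502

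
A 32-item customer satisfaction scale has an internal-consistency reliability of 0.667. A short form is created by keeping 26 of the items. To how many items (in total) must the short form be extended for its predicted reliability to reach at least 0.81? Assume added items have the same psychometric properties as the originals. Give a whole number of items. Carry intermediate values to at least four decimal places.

69

Short-form reliability: n = 26/32 = 0.8125; r_26 = n·r/(1+(n−1)r) ≈ 0.6194
Then solve for n' with r_old = 0.6194, r_target = 0.81: n' = 0.81(1 − 0.6194)/[0.6194(1 − 0.81)] = 2.6196
Items = 2.6196 × 26 ≈ 68.11 → 69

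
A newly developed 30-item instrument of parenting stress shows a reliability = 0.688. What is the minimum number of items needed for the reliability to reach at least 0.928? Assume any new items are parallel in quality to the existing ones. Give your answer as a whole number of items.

Spearman-Brown solved for the length factor n:
n = r_target (1 − r_old) / [ r_old (1 − r_target) ]
n = [0.928 × 0.312] / [0.688 × 0.072]
n = 0.289536 / 0.049536 ≈ 5.8450
So the test needs 5.8450 × 30 ≈ 175.35 items; rounding up, 176.

176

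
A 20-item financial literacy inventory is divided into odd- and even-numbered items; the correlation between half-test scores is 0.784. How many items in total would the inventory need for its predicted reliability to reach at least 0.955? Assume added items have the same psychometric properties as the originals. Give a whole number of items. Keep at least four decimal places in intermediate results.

Corrected full-test reliability: r_full = 2 × 0.784 / (1 + 0.784) ≈ 0.8789
Solve Spearman-Brown for n: n = 0.955(1 − 0.8789) / [0.8789(1 − 0.955)] = 2.9241
Items = 2.9241 × 20 ≈ 58.48 → 59

59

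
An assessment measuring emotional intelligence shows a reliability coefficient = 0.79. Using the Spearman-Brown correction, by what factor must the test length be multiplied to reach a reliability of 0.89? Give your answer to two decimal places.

Invert Spearman-Brown to solve for n:
n = r_target (1 − r_old) / [ r_old (1 − r_target) ]
n = [0.89 × 0.21] / [0.79 × 0.11]
  = 0.1869 / 0.0869 = 2.1507

2.15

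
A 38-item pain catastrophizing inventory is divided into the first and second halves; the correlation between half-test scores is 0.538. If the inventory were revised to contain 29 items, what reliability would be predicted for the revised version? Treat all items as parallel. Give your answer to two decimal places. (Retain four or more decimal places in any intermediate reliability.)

0.64

Full-test reliability from the split-half r: r_full = 2(0.538)/(1 + 0.538) = 0.6996
Then adjust to 29 items: n = 29/38 = 0.7632
r_new = n·r_full / (1 + (n − 1)·r_full) = 0.5339 / 0.8343 ≈ 0.6399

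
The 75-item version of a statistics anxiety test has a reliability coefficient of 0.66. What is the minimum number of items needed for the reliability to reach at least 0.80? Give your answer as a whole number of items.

Spearman-Brown solved for the length factor n:
n = r*(1 − r) / [ r (1 − r*) ]
n = 0.80(1 − 0.66) / [0.66(1 − 0.80)]
n = 0.2720 / 0.1320 ≈ 2.0606
So the test needs 2.0606 × 75 ≈ 154.54 items; rounding up, 155.

155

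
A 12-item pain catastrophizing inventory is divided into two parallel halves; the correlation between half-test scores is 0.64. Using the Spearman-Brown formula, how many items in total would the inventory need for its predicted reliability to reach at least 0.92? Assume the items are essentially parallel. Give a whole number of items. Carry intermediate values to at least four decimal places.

Corrected full-test reliability: r_full = 2 × 0.64 / (1 + 0.64) ≈ 0.7805
Solve Spearman-Brown for n: n = 0.92(1 − 0.7805) / [0.7805(1 − 0.92)] = 3.2341
Required items = 3.2341 × 12 = 38.81, so 39 items.

39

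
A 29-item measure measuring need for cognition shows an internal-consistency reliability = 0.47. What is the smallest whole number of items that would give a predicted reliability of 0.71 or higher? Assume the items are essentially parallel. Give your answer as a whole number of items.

81

n = 0.71 × (1 − 0.47) / [ 0.47 × (1 − 0.71) ]
n = 0.3763 / 0.1363 ≈ 2.7608
So the test needs 2.7608 × 29 ≈ 80.06 items; rounding up, 81.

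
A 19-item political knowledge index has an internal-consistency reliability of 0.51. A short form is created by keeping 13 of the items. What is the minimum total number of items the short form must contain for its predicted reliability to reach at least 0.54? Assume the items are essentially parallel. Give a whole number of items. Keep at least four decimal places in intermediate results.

First, r for the 13-item form: n = 13/19 = 0.6842, so r_13 = 0.6842·0.51/(1 + (0.6842 − 1)·0.51) = 0.4159
Length factor from the short form to reach 0.54: n' = 0.54(1 − 0.4159) / [0.4159(1 − 0.54)] ≈ 1.6487
Total items = 1.6487 × 13 = 21.43, rounded up to 22.

22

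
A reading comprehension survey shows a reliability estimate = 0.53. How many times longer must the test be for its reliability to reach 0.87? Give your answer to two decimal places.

5.93

n = [0.87 × 0.47] / [0.53 × 0.13]
n = 0.4089 / 0.0689 ≈ 5.9347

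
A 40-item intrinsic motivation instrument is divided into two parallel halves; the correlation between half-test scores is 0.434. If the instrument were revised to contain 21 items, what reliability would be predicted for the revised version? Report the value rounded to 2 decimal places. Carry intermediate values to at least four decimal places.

0.45

Full-test reliability from the split-half r: r_full = 2(0.434)/(1 + 0.434) = 0.6053
Then adjust to 21 items: n = 21/40 = 0.5250
r_new = n·r_full / (1 + (n − 1)·r_full) = 0.3178 / 0.7125 ≈ 0.4460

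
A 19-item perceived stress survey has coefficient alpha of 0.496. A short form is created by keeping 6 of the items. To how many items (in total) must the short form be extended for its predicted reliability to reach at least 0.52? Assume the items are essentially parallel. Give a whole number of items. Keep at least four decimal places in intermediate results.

21

Short-form reliability: n = 6/19 = 0.3158; r_6 = n·r/(1+(n−1)r) ≈ 0.2371
Then solve for n' with r_old = 0.2371, r_target = 0.52: n' = 0.52(1 − 0.2371)/[0.2371(1 − 0.52)] = 3.4858
Total items = 3.4858 × 6 = 20.91, rounded up to 21.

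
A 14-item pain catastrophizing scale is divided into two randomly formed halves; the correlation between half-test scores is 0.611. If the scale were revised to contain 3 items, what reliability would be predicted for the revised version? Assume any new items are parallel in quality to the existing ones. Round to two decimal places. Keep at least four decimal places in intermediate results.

0.40

Full-test reliability from the split-half r: r_full = 2(0.611)/(1 + 0.611) = 0.7585
Then adjust to 3 items: n = 3/14 = 0.2143
r_new = n·r_full / (1 + (n − 1)·r_full) = 0.1625 / 0.4040 ≈ 0.4022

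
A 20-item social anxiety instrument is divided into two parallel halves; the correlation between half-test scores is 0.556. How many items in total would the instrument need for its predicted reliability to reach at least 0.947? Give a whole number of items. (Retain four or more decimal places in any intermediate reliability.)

Corrected full-test reliability: r_full = 2 × 0.556 / (1 + 0.556) ≈ 0.7147
n = r_tgt(1 − r_full) / [r_full(1 − r_tgt)] = 0.947 × 0.2853 / (0.7147 × 0.053) ≈ 7.1327
Items = 7.1327 × 20 ≈ 142.65 → 143

143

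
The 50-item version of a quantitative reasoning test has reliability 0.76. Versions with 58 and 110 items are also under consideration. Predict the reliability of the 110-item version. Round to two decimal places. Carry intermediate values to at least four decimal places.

0.87

Only the ratio of lengths matters: n = 110/50 = 2.2000
r_{110} = n·r / (1 + (n − 1)·r) = 1.6720 / 1.9120 ≈ 0.8745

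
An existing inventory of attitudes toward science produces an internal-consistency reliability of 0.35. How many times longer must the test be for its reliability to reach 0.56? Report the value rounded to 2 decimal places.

Invert Spearman-Brown to solve for n:
n = r_target (1 − r_old) / [ r_old (1 − r_target) ]
n = 0.56 × (1 − 0.35) / [ 0.35 × (1 − 0.56) ]
  = 0.3640 / 0.1540 = 2.3636

2.36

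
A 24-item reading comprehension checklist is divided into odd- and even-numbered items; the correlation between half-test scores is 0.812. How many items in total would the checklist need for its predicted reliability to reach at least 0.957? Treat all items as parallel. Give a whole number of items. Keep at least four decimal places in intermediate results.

r_full = 2(0.812)/(1 + 0.812) = 0.8962
Solve Spearman-Brown for n: n = 0.957(1 − 0.8962) / [0.8962(1 − 0.957)] = 2.5777
Items = 2.5777 × 24 ≈ 61.86 → 62

62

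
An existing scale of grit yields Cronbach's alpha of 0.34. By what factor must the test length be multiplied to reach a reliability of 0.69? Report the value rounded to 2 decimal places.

Spearman-Brown solved for the length factor n:
n = r*(1 − r) / [ r (1 − r*) ]
n = [0.69 × 0.66] / [0.34 × 0.31]
n = 0.4554 / 0.1054 ≈ 4.3207

4.32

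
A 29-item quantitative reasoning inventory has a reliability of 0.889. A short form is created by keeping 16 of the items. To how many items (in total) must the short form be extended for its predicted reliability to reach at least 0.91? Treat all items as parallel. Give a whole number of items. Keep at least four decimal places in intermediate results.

First, r for the 16-item form: n = 16/29 = 0.5517, so r_16 = 0.5517·0.889/(1 + (0.5517 − 1)·0.889) = 0.8154
Length factor from the short form to reach 0.91: n' = 0.91(1 − 0.8154) / [0.8154(1 − 0.91)] ≈ 2.2891
Total items = 2.2891 × 16 = 36.63, rounded up to 37.

37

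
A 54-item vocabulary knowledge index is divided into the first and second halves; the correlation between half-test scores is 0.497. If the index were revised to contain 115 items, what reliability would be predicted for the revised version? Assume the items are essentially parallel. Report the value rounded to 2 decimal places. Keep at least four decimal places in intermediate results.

0.81

Full-test reliability from the split-half r: r_full = 2(0.497)/(1 + 0.497) = 0.6640
Then adjust to 115 items: n = 115/54 = 2.1296
r_new = n·r_full / (1 + (n − 1)·r_full) = 1.4141 / 1.7501 ≈ 0.8080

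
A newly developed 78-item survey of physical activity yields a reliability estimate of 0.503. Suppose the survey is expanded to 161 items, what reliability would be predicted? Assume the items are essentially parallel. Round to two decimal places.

n = 161/78 = 2.0641
By Spearman-Brown, r_new = n r / (1 + (n − 1) r).
r_new = (2.0641 × 0.503) / (1 + (2.0641 − 1) × 0.503)
r_new = 1.0382 / 1.5352 ≈ 0.6763

0.68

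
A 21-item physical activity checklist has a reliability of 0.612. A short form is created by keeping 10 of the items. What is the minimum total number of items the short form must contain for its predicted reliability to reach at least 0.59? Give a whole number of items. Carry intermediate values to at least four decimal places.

Short-form reliability: n = 10/21 = 0.4762; r_10 = n·r/(1+(n−1)r) ≈ 0.4289
Length factor from the short form to reach 0.59: n' = 0.59(1 − 0.4289) / [0.4289(1 − 0.59)] ≈ 1.9161
Total items = 1.9161 × 10 = 19.16, rounded up to 20.

20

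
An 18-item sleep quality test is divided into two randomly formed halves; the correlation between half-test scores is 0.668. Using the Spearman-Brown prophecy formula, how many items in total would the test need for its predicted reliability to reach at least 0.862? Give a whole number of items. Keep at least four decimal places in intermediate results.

r_full = 2(0.668)/(1 + 0.668) = 0.8010
n = r_tgt(1 − r_full) / [r_full(1 − r_tgt)] = 0.862 × 0.1990 / (0.8010 × 0.138) ≈ 1.5518
Items = 1.5518 × 18 ≈ 27.93 → 28

28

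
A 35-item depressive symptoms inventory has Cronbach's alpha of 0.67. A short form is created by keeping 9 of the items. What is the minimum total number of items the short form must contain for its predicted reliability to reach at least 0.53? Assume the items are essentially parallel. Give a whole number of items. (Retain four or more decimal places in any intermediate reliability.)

20

Short-form reliability: n = 9/35 = 0.2571; r_9 = n·r/(1+(n−1)r) ≈ 0.3430
Length factor from the short form to reach 0.53: n' = 0.53(1 − 0.3430) / [0.3430(1 − 0.53)] ≈ 2.1600
Items = 2.1600 × 9 ≈ 19.44 → 20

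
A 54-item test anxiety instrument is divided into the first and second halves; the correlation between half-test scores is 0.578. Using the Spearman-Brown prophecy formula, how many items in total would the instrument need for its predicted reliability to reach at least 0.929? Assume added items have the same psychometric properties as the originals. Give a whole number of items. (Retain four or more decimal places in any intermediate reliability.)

Corrected full-test reliability: r_full = 2 × 0.578 / (1 + 0.578) ≈ 0.7326
n = r_tgt(1 − r_full) / [r_full(1 − r_tgt)] = 0.929 × 0.2674 / (0.7326 × 0.071) ≈ 4.7759
Required items = 4.7759 × 54 = 257.90, so 258 items.

258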